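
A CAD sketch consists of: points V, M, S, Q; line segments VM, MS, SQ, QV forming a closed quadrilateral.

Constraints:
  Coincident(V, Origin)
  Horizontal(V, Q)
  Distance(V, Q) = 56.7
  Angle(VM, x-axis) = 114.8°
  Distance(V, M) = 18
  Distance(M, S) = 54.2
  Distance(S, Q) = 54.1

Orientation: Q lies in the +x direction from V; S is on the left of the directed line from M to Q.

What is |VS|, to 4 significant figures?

60.86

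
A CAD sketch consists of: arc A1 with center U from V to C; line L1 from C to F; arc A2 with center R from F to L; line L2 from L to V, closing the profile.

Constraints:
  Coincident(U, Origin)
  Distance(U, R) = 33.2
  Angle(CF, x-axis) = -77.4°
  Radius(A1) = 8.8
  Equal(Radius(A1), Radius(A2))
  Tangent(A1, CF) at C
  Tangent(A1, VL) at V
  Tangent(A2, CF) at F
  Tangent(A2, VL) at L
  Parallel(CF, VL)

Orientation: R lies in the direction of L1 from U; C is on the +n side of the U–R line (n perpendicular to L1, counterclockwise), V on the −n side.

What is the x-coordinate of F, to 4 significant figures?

15.83

The slot axis is L1's direction at -77.4°, so u = (cos -77.4°, sin -77.4°) = (0.2181, -0.9759) and n = (−sin -77.4°, cos -77.4°) = (0.9759, 0.2181). U is at the origin and R lies 33.2 along u from U, so R = 33.2·u = (7.242, -32.40). Tangency of A1 to both parallel lines with radius 8.8 puts C and V at U ± 8.8·n: C = (8.588, 1.920), V = (-8.588, -1.920). Equal radii place F and L the same way about R: F = R + 8.8·n = (15.83, -30.48), L = R − 8.8·n = (-1.346, -34.32). So F.x = 15.83.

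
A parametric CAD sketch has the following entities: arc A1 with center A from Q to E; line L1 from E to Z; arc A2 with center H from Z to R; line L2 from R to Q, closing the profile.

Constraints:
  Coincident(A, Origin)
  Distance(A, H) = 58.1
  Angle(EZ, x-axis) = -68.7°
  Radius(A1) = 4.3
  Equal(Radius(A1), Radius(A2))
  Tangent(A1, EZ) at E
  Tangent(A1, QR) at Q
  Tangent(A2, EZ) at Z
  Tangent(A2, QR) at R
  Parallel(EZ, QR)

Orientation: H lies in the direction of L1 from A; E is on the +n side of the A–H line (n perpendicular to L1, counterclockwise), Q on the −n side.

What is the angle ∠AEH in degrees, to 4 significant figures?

85.77°

A is at the origin and H lies 58.1 along u from A, so H = 58.1·u = (21.10, -54.13). Tangency of A1 to both parallel lines with radius 4.3 puts E and Q at A ± 4.3·n: E = (4.006, 1.562), Q = (-4.006, -1.562). Then cos ∠AEH = EA·EH / (|EA||EH|), giving 85.77°.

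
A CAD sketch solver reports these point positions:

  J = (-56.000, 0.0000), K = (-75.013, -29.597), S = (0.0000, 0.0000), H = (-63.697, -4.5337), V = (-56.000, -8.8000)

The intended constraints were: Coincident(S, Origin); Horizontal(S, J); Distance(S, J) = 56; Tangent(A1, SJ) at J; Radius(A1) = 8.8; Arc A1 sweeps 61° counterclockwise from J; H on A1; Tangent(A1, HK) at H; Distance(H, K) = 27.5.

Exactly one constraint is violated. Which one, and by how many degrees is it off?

Tangent(A1, HK) at H — off by 4.70°.

S = (0.00, 0.00) ✓; S.y = 0.00, J.y = 0.00 ✓; |SJ| = 56.00 ✓; ∠(VJ, JS) = 90.00° ✓; |VJ| = 8.800 ✓; bearing(V→H) − bearing(V→J) = 61.00° ✓; |VH| = 8.800 ✓; ∠(VH, HK) = 85.30° ✗; |HK| = 27.50 ✓.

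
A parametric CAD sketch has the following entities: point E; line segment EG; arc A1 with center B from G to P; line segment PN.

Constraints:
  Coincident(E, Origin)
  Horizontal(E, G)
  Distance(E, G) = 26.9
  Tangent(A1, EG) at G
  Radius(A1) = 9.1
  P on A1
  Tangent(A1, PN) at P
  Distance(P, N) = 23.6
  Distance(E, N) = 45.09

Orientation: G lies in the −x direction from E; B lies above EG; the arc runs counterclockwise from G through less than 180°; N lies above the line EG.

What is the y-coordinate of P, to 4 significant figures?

13.16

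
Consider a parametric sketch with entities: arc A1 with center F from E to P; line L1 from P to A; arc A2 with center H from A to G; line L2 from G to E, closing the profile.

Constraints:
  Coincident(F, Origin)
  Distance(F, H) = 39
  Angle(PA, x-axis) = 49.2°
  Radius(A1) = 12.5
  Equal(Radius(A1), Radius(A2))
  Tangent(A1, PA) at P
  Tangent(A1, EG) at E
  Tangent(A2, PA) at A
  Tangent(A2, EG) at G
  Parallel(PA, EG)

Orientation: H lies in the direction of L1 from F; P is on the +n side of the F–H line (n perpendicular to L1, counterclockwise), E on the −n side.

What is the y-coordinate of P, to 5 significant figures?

8.1678

The slot axis is L1's direction at 49.2°, so u = (cos 49.2°, sin 49.2°) = (0.65342, 0.75700) and n = (−sin 49.2°, cos 49.2°) = (-0.75700, 0.65342). F is at the origin and H lies 39.0 along u from F, so H = 39.0·u = (25.483, 29.523). Tangency of A1 to both parallel lines with radius 12.5 puts P and E at F ± 12.5·n: P = (-9.4624, 8.1678), E = (9.4624, -8.1678). So P.y = 8.1678.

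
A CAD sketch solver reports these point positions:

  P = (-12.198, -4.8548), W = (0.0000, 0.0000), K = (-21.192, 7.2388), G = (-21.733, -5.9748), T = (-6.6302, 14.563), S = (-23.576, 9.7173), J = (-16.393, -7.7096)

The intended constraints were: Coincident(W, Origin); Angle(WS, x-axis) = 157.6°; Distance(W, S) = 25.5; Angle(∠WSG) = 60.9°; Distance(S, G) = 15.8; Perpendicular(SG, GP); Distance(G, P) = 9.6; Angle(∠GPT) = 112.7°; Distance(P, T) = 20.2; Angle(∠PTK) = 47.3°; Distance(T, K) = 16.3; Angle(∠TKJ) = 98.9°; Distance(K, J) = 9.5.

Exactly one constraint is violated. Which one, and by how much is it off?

Distance(K, J) = 9.5 — off by 6.20.

W = (0.00, 0.00) ✓; WS at 157.6° ✓; |WS| = 25.50 ✓; ∠WSG = 60.90° ✓; |SG| = 15.80 ✓; ∠(SG, GP) = 90.00° ✓; |GP| = 9.601 ✓; ∠GPT = 112.7° ✓; |PT| = 20.20 ✓; ∠PTK = 47.30° ✓; |TK| = 16.30 ✓; ∠TKJ = 98.90° ✓; |KJ| = 15.70 ✗.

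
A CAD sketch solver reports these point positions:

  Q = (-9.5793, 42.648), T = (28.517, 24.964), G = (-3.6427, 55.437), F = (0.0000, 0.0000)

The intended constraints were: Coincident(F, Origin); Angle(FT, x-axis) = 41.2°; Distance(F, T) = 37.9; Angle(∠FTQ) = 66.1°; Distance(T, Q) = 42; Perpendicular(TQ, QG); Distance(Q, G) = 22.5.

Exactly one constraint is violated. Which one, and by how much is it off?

Distance(Q, G) = 22.5 — off by 8.40.

F = (0.00, 0.00) ✓; FT at 41.20° ✓; |FT| = 37.90 ✓; ∠FTQ = 66.10° ✓; |TQ| = 42.00 ✓; ∠(TQ, QG) = 90.00° ✓; |QG| = 14.10 ✗.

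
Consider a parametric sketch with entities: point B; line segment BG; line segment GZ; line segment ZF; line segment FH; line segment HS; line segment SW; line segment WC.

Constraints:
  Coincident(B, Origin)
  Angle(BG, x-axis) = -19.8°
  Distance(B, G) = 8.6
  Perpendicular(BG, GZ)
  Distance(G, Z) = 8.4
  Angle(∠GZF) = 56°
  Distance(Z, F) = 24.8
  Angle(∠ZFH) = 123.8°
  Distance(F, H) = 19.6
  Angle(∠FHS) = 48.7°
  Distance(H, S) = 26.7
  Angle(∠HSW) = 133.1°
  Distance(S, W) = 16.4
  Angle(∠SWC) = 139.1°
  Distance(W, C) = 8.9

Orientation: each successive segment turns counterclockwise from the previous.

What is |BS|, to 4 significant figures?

10.96

∠ZFH = 123.8° gives FH at -109.6° from the x-axis; with |FH| = 19.6, H = (-19.68, -19.56). ∠FHS = 48.7° gives HS at 21.70° from the x-axis; with |HS| = 26.7, S = (5.128, -9.685). Then |BS| = |S − B| = 10.96.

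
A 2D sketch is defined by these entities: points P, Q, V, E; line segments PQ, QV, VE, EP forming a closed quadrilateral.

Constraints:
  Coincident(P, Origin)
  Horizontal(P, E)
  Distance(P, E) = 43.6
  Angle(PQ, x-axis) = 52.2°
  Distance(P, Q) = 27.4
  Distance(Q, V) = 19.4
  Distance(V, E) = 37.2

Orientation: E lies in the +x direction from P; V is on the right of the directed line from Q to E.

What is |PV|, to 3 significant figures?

8.43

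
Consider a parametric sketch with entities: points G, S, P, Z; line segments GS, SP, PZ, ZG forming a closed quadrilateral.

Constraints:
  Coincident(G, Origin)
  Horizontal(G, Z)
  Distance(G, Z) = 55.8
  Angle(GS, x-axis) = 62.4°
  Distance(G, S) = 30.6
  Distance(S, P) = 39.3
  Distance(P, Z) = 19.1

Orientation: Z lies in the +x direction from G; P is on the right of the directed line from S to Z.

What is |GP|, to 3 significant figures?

37.6

G is at the origin; GZ is horizontal with |GZ| = 55.8 and Z in +x, so Z = (55.8, 0). GS runs at 62.4° with |GS| = 30.6, so S = (14.2, 27.1). P is determined by |SP| = 39.3 and |PZ| = 19.1 together: it lies at the intersection of circle(S, 39.3) and circle(Z, 19.1). With |SZ| = 49.7, the foot of the radical line on SZ is 36.7 from S and the perpendicular offset is √(39.3² − 36.7²) = 14.0. Taking the right-of-SZ solution: P = (37.3, -4.67).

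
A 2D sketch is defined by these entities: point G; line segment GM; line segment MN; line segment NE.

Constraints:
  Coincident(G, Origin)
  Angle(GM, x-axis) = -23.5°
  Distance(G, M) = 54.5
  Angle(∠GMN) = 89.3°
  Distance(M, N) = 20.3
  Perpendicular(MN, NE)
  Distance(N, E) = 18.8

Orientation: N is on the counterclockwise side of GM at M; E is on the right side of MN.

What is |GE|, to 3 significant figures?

75.9

∠GMN = 89.3°, so MN runs at -23.5° + (180° − 89.3°) = 67.2° from the x-axis; with |MN| = 20.3, N = M + 20.3·(cos 67.2°, sin 67.2°) = (57.8, -3.02). MN ⟂ NE; with |NE| = 18.8 on the right of MN, E = N + 18.8·(0.922, -0.388) = (75.2, -10.3). Then |GE| = |E − G| = 75.9.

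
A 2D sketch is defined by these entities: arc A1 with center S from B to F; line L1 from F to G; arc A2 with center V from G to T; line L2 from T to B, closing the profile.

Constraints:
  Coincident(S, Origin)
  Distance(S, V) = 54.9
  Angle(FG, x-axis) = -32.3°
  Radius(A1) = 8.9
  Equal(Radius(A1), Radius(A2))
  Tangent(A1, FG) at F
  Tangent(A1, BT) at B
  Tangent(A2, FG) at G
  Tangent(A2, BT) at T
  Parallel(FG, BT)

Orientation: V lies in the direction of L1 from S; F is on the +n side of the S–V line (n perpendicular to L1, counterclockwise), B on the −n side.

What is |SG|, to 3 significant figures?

55.6

Tangency of A1 to both parallel lines with radius 8.9 puts F and B at S ± 8.9·n: F = (4.76, 7.52), B = (-4.76, -7.52). Equal radii place G and T the same way about V: G = V + 8.9·n = (51.2, -21.8), T = V − 8.9·n = (41.6, -36.9). Then |SG| = |G − S| = 55.6.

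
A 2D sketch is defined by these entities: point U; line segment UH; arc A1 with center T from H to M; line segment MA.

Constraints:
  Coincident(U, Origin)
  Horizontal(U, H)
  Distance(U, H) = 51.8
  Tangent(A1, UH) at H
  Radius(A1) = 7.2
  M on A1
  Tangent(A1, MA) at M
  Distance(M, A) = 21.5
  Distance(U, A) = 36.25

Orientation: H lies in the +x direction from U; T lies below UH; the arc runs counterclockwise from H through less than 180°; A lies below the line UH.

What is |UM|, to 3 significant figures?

46.7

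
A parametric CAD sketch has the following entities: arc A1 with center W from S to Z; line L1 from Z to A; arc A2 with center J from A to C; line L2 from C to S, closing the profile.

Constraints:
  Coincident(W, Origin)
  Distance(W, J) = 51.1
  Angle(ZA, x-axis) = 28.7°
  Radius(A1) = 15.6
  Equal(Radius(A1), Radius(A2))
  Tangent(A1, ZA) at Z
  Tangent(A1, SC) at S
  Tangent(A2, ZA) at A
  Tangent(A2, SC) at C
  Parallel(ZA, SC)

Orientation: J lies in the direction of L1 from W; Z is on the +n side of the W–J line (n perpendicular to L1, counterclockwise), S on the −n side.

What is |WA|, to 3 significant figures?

53.4

The slot axis is L1's direction at 28.7°, so u = (cos 28.7°, sin 28.7°) = (0.877, 0.480) and n = (−sin 28.7°, cos 28.7°) = (-0.480, 0.877). W is at the origin and J lies 51.1 along u from W, so J = 51.1·u = (44.8, 24.5). Tangency of A1 to both parallel lines with radius 15.6 puts Z and S at W ± 15.6·n: Z = (-7.49, 13.7), S = (7.49, -13.7). Equal radii place A and C the same way about J: A = J + 15.6·n = (37.3, 38.2), C = J − 15.6·n = (52.3, 10.9). Then |WA| = |A − W| = 53.4.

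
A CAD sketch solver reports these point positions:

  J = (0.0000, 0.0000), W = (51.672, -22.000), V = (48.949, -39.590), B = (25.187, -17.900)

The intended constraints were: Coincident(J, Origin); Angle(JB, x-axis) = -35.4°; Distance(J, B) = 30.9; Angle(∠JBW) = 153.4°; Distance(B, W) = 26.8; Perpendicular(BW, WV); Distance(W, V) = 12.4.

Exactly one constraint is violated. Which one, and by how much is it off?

Distance(W, V) = 12.4 — off by 5.40.

J = (0.00, 0.00) ✓; JB at -35.40° ✓; |JB| = 30.90 ✓; ∠JBW = 153.4° ✓; |BW| = 26.80 ✓; ∠(BW, WV) = 90.00° ✓; |WV| = 17.80 ✗.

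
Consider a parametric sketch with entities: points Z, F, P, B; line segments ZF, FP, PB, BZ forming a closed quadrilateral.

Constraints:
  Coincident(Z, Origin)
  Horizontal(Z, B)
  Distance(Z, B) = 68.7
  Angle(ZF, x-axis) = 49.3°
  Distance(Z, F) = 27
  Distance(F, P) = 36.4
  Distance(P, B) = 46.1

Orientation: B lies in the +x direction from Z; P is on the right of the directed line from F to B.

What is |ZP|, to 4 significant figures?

29.36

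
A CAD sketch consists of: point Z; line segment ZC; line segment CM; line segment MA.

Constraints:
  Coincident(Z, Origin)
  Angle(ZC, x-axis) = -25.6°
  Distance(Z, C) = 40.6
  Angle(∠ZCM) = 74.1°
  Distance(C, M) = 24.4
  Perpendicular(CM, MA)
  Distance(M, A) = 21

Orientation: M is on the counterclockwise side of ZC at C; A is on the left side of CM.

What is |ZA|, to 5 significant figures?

22.405

Z is at the origin; ZC runs at -25.6° with length 40.6, so C = 40.6·(cos -25.6°, sin -25.6°) = (36.614, -17.543). ∠ZCM = 74.1°, so CM runs at -25.6° + (180° − 74.1°) = 80.300° from the x-axis; with |CM| = 24.4, M = C + 24.4·(cos 80.300°, sin 80.300°) = (40.726, 6.5085). The perpendicularity gives MA at right angles to CM; with |MA| = 21.0 on the left of CM, A = M + 21.0·(-0.98570, 0.16849) = (20.026, 10.047). Then |ZA| = |A − Z| = 22.405.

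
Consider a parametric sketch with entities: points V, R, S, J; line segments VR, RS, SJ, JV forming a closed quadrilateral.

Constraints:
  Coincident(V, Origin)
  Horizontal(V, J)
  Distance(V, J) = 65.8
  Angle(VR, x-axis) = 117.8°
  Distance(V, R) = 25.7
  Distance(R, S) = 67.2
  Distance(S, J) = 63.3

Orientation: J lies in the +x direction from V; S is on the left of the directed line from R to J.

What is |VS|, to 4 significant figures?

74.17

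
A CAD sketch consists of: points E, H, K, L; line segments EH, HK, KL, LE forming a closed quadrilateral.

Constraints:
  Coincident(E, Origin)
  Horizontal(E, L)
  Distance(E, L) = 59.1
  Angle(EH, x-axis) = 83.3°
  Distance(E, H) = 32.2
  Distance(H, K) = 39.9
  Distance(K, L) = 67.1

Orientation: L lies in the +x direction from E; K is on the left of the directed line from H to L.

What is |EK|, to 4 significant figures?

68.49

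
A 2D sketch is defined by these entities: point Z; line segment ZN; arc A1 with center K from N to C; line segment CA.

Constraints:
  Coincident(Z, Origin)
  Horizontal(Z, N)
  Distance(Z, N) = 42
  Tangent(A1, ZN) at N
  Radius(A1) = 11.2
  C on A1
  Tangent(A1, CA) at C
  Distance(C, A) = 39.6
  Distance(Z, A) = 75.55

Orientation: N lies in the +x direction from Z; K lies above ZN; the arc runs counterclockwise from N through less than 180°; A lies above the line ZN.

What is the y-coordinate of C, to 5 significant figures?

10.086

Checks: Z = (0.00, 0.00) ✓; ∠(KN, NZ) = 90.00° ✓; |KN| = 11.20 ✓; |KC| = 11.20 ✓; ∠(KC, CA) = 90.00° ✓; |CA| = 39.60 ✓; |ZA| = 75.55 ✓.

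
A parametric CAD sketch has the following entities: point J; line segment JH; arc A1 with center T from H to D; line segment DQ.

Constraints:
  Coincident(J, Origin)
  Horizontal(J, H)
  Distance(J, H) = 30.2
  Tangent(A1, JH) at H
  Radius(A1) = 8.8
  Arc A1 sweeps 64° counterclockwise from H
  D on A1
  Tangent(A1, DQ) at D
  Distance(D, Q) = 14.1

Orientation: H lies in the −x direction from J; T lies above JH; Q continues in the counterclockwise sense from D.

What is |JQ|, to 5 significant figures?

23.871

J is at the origin; JH is horizontal with |JH| = 30.2 and H on the −x side, so H = (-30.200, 0.0000). Since A1 is tangent to JH there, TH ⟂ JH, so T = H + (0, 8.8) = (-30.200, 8.8000). On A1, H sits at bearing -90° from T; a 64° counterclockwise sweep puts D at bearing -26°, so D = T + 8.8·(cos -26°, sin -26°) = (-22.291, 4.9423). The tangent condition forces TD to be normal to DQ, so DQ runs along (−sin -26°, cos -26°); with |DQ| = 14.1, Q = (-16.110, 17.615). Then |JQ| = |Q − J| = 23.871.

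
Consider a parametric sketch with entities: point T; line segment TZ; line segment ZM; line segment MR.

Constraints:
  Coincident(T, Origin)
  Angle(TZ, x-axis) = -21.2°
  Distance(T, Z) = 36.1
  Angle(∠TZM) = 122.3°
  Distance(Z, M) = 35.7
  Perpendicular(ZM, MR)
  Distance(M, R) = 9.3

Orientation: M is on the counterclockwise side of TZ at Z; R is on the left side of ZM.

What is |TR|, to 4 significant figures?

58.94

T is at the origin; TZ runs at -21.2° with length 36.1, so Z = 36.1·(cos -21.2°, sin -21.2°) = (33.66, -13.05). ∠TZM = 122.3°, so ZM runs at -21.2° + (180° − 122.3°) = 36.50° from the x-axis; with |ZM| = 35.7, M = Z + 35.7·(cos 36.50°, sin 36.50°) = (62.35, 8.181). ZM ⟂ MR; with |MR| = 9.3 on the left of ZM, R = M + 9.3·(-0.5948, 0.8039) = (56.82, 15.66). Then |TR| = |R − T| = 58.94.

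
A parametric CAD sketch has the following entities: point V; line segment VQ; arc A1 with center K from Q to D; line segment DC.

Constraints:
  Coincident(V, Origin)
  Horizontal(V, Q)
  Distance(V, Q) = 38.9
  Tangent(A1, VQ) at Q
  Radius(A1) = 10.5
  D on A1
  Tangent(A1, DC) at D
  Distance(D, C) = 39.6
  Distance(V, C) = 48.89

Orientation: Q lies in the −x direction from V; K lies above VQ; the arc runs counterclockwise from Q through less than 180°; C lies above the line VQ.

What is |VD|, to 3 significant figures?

29.8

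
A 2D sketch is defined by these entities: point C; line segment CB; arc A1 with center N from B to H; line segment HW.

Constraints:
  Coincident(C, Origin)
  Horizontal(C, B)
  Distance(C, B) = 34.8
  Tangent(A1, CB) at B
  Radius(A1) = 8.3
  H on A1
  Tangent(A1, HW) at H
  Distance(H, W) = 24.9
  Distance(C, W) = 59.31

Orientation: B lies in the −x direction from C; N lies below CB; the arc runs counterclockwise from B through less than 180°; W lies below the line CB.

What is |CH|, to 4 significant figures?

42.69

Checks: C.y = 0.00, B.y = 0.00 ✓; |NH| = 8.300 ✓; ∠(NH, HW) = 90.00° ✓; |HW| = 24.90 ✓; |CW| = 59.31 ✓.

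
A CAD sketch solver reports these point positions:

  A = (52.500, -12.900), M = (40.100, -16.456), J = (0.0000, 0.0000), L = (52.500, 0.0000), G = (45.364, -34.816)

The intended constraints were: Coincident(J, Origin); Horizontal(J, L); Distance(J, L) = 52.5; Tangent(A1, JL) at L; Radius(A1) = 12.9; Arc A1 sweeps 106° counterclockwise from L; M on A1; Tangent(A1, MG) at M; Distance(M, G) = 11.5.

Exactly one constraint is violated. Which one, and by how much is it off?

Distance(M, G) = 11.5 — off by 7.60.

J = (0.00, 0.00) ✓; J.y = 0.00, L.y = 0.00 ✓; |JL| = 52.50 ✓; ∠(AL, LJ) = 90.00° ✓; |AL| = 12.90 ✓; bearing(A→M) − bearing(A→L) = 106.0° ✓; |AM| = 12.90 ✓; ∠(AM, MG) = 90.00° ✓; |MG| = 19.10 ✗.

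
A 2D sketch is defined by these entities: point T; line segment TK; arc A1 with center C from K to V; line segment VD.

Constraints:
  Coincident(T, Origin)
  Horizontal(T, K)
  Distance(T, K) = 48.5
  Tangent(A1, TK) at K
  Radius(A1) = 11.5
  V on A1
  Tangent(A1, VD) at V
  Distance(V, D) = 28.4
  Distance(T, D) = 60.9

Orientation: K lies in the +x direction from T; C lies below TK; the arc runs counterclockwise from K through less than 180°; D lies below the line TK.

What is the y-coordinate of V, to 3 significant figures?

-14.3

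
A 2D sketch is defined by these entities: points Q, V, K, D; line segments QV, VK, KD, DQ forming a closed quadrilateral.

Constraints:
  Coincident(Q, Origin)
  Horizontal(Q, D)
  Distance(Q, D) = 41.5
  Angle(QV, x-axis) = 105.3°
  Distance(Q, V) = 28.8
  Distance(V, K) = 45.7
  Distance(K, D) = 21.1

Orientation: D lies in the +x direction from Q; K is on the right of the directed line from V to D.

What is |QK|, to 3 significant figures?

22.9

Checks: |VK| = 45.70 ✓; |KD| = 21.10 ✓.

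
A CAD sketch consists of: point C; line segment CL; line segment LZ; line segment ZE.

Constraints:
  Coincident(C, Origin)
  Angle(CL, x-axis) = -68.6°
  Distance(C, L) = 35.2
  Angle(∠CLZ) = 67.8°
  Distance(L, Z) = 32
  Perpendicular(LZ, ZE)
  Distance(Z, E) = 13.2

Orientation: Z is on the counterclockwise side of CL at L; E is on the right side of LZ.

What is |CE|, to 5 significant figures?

49.462

C is at the origin; CL runs at -68.6° with length 35.2, so L = 35.2·(cos -68.6°, sin -68.6°) = (12.844, -32.773). ∠CLZ = 67.8°, so LZ runs at -68.6° + (180° − 67.8°) = 43.600° from the x-axis; with |LZ| = 32.0, Z = L + 32.0·(cos 43.600°, sin 43.600°) = (36.017, -10.705). LZ ⟂ ZE; with |ZE| = 13.2 on the right of LZ, E = Z + 13.2·(0.68962, -0.72417) = (45.120, -20.264). Then |CE| = |E − C| = 49.462.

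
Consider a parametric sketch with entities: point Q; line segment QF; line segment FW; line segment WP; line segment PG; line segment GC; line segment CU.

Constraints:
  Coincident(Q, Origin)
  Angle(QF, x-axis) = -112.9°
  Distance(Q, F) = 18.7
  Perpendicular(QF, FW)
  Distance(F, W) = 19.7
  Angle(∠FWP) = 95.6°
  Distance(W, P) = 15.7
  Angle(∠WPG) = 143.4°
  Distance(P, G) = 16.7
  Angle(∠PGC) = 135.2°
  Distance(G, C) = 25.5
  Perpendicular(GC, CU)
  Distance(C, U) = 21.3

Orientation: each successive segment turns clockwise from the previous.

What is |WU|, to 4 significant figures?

40.15

∠PGC = 135.2° gives GC at -8.700° from the x-axis; with |GC| = 25.5, C = (17.94, 11.41). GC ⟂ CU, so CU runs at -98.70°; with |CU| = 21.3, U = (14.72, -9.643). Then |WU| = |U − W| = 40.15.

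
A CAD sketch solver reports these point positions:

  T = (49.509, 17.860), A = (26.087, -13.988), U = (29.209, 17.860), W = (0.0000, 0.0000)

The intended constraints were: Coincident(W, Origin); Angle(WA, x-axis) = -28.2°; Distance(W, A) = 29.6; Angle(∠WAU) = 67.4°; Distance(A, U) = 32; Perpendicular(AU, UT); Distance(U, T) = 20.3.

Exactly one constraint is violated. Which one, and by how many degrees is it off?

Perpendicular(AU, UT) — off by 5.60°.

W = (0.00, 0.00) ✓; WA at -28.20° ✓; |WA| = 29.60 ✓; ∠WAU = 67.40° ✓; |AU| = 32.00 ✓; ∠(AU, UT) = 84.40° ✗; |UT| = 20.30 ✓.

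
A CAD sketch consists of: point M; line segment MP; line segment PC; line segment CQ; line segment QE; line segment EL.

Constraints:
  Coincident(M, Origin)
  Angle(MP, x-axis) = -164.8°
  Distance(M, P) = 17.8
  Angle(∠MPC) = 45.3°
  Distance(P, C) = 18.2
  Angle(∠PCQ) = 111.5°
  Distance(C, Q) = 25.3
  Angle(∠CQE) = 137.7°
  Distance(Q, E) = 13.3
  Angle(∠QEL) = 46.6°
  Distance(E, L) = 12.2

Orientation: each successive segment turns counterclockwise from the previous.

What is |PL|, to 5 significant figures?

30.473

M is at the origin; MP runs at -164.8° with length 17.8, so P = (-17.177, -4.6670). ∠MPC = 45.3° gives PC at -30.100° from the x-axis; with |PC| = 18.2, C = (-1.4315, -13.794). ∠PCQ = 111.5° gives CQ at 38.400° from the x-axis; with |CQ| = 25.3, Q = (18.396, 1.9206). ∠CQE = 137.7° gives QE at 80.700° from the x-axis; with |QE| = 13.3, E = (20.545, 15.046). ∠QEL = 46.6° gives EL at -145.90° from the x-axis; with |EL| = 12.2, L = (10.443, 8.2060). Then |PL| = |L − P| = 30.473.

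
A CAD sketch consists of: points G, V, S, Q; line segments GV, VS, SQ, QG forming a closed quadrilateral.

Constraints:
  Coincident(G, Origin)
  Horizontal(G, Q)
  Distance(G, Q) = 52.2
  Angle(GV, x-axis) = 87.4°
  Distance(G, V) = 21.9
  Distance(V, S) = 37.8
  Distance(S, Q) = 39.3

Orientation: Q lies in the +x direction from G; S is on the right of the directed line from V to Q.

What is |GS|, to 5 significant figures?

20.085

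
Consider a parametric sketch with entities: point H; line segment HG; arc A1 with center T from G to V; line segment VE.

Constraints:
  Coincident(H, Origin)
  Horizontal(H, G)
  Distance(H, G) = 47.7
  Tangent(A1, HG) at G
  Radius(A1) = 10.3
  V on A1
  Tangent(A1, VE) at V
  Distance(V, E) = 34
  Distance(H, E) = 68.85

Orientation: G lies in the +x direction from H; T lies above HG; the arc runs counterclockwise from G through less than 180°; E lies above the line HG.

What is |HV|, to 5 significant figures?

59.096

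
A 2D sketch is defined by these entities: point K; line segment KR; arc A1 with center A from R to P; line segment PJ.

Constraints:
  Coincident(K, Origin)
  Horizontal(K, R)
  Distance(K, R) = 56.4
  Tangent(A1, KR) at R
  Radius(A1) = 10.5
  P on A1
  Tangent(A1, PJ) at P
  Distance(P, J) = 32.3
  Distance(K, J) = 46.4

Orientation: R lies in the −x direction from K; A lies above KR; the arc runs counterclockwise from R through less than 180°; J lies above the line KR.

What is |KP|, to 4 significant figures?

47.49

Checks: |AP| = 10.50 ✓; ∠(AP, PJ) = 90.00° ✓; |PJ| = 32.30 ✓; |KJ| = 46.40 ✓.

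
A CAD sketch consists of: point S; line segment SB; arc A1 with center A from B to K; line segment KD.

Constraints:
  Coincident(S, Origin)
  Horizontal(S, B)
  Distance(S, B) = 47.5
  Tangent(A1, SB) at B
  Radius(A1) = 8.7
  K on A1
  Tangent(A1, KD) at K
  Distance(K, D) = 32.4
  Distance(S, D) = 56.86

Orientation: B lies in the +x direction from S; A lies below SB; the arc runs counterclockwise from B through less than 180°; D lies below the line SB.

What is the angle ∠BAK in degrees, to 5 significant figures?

90.681°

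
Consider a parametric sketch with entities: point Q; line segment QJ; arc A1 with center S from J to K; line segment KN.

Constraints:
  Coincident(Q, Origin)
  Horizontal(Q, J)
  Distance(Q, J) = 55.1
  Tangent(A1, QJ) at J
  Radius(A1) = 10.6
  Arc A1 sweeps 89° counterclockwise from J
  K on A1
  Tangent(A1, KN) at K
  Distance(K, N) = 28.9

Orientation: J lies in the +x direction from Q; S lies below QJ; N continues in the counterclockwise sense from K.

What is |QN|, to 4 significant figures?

59.00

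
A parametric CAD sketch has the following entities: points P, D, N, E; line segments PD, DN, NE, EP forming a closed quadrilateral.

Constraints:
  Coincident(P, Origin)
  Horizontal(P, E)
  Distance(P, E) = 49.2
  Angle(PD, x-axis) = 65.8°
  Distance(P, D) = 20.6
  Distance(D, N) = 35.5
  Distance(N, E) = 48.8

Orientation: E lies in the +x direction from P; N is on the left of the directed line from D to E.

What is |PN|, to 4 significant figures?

55.54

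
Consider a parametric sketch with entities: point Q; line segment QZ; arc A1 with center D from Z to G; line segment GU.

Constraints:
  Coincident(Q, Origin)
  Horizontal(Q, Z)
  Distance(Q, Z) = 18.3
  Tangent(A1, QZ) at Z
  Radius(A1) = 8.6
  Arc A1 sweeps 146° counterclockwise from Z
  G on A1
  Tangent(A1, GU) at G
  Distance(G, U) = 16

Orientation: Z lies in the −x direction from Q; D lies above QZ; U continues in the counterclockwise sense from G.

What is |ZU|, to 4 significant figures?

26.09

Q is at the origin; Q and Z share the same y with |QZ| = 18.3 and Z on the −x side, so Z = (-18.30, 0.000). Tangency of A1 to QZ means the radius DZ is perpendicular to QZ, so D = Z + (0, 8.6) = (-18.30, 8.600). On A1, Z sits at bearing -90° from D; a 146° counterclockwise sweep puts G at bearing 56°, so G = D + 8.6·(cos 56°, sin 56°) = (-13.49, 15.73). Tangency of A1 to GU means the radius DG is perpendicular to GU, so GU runs along (−sin 56°, cos 56°); with |GU| = 16.0, U = (-26.76, 24.68). Then |ZU| = |U − Z| = 26.09.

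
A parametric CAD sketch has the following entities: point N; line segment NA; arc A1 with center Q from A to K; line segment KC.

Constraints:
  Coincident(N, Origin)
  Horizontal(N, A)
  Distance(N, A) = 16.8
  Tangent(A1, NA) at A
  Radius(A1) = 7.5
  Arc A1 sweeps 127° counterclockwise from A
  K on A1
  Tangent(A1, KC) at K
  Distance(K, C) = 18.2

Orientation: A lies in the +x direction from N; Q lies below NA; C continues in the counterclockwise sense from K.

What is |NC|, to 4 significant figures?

34.33

On A1, A sits at bearing 90° from Q; a 127° counterclockwise sweep puts K at bearing 217°, so K = Q + 7.5·(cos 217°, sin 217°) = (10.81, -12.01). Tangency of A1 to KC means the radius QK is perpendicular to KC, so KC runs along (−sin 217°, cos 217°); with |KC| = 18.2, C = (21.76, -26.55). Then |NC| = |C − N| = 34.33.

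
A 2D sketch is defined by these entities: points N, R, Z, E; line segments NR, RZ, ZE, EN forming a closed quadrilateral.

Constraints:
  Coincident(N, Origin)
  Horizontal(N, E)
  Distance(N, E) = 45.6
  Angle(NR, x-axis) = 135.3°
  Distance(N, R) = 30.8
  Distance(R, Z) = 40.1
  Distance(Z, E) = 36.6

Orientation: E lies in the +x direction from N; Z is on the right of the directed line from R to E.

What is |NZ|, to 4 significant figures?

9.894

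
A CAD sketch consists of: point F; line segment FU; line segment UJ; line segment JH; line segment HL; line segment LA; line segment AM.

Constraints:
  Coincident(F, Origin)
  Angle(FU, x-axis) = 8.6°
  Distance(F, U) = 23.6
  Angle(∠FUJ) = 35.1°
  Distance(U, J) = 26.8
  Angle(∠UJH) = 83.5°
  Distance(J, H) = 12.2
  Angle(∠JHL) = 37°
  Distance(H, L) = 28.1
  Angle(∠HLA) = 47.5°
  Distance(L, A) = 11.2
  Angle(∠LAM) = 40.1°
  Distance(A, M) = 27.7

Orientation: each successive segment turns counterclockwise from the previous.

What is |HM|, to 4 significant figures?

29.11

F is at the origin; FU runs at 8.6° with length 23.6, so U = (23.33, 3.529). ∠FUJ = 35.1° gives UJ at 153.5° from the x-axis; with |UJ| = 26.8, J = (-0.6496, 15.49). ∠UJH = 83.5° gives JH at -110.0° from the x-axis; with |JH| = 12.2, H = (-4.822, 4.023). ∠JHL = 37.0° gives HL at 33.00° from the x-axis; with |HL| = 28.1, L = (18.74, 19.33). ∠HLA = 47.5° gives LA at 165.5° from the x-axis; with |LA| = 11.2, A = (7.901, 22.13). ∠LAM = 40.1° gives AM at -54.60° from the x-axis; with |AM| = 27.7, M = (23.95, -0.4475). Then |HM| = |M − H| = 29.11.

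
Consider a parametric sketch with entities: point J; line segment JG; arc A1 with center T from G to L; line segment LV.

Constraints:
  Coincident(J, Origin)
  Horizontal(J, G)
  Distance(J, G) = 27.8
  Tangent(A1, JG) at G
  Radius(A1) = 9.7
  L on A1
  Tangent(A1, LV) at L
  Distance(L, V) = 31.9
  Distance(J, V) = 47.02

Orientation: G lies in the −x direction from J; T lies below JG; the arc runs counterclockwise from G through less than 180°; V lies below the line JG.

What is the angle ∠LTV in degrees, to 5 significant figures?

73.087°

J is at the origin; JG is horizontal with |JG| = 27.8 and G on the −x side, so G = (-27.800, 0.0000). Tangency of A1 to JG means the radius TG is perpendicular to JG, so T = G + (0, -9.7) = (-27.800, -9.7000). Since TL ⟂ LV (tangency), |TV| = √(9.7² + 31.9²) = 33.342 regardless of where L sits on A1. So V lies on both circle(J, 47.02) and circle(T, 33.342); the below-JG intersection is V = (-20.617, -42.259). L is the foot of the tangent from V: L = (-36.255, -14.455).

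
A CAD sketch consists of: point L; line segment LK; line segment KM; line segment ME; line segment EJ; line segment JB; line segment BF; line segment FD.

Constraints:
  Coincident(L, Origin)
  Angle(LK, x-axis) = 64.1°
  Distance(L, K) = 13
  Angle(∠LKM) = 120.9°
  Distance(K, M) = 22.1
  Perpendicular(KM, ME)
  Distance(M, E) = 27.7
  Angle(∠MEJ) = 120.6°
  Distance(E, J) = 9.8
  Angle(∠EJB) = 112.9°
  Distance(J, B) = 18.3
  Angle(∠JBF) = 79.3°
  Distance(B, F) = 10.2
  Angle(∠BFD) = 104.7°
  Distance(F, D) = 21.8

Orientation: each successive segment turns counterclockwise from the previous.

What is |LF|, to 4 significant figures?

13.63

∠EJB = 112.9° gives JB at -20.30° from the x-axis; with |JB| = 18.3, B = (-11.99, -1.120). ∠JBF = 79.3° gives BF at 80.40° from the x-axis; with |BF| = 10.2, F = (-10.29, 8.938). Then |LF| = |F − L| = 13.63.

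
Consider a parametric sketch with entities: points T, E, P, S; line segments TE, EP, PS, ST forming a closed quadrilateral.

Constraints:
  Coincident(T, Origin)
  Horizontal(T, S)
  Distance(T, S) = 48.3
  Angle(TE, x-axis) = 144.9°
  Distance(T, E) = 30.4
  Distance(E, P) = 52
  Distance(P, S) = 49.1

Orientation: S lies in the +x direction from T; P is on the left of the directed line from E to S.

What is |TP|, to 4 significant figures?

46.37

T is at the origin; T and S share the same y with |TS| = 48.3 and S in +x, so S = (48.3, 0). TE runs at 144.9° with |TE| = 30.4, so E = (-24.87, 17.48). P is determined by |EP| = 52.0 and |PS| = 49.1 together: it lies at the intersection of circle(E, 52.0) and circle(S, 49.1). With |ES| = 75.23, the foot of the radical line on ES is 39.56 from E and the perpendicular offset is √(52.0² − 39.56²) = 33.74. Taking the left-of-ES solution: P = (21.45, 41.11).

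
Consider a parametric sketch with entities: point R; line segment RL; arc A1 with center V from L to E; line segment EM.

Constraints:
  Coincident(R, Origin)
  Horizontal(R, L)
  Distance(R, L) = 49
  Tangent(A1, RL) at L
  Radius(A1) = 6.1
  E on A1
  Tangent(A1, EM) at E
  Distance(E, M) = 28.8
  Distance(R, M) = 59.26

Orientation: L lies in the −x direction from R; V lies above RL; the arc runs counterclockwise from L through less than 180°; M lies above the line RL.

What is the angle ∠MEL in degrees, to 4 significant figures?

130.5°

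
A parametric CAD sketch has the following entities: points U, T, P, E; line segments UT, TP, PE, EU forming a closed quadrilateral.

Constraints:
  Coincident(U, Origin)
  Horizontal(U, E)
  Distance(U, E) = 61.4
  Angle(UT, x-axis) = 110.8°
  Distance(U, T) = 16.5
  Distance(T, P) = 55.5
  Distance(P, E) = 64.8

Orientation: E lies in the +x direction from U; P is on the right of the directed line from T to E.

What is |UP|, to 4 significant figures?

39.10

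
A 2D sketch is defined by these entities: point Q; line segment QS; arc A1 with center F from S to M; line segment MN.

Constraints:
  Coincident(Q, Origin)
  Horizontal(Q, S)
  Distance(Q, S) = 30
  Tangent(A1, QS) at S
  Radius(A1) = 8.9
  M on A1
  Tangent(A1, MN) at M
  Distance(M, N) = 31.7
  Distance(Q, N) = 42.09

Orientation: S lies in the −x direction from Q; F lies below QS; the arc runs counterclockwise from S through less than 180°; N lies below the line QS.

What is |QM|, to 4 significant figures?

39.60

Checks: |FM| = 8.900 ✓; ∠(FM, MN) = 90.00° ✓; |MN| = 31.70 ✓; |QN| = 42.09 ✓.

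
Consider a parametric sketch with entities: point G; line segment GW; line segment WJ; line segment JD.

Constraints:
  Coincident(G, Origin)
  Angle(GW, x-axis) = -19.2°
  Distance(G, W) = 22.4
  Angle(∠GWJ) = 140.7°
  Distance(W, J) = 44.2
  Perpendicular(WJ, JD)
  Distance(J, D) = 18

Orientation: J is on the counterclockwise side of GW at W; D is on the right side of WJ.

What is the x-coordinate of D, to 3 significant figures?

68.8

G is at the origin; GW runs at -19.2° with length 22.4, so W = 22.4·(cos -19.2°, sin -19.2°) = (21.2, -7.37). ∠GWJ = 140.7°, so WJ runs at -19.2° + (180° − 140.7°) = 20.1° from the x-axis; with |WJ| = 44.2, J = W + 44.2·(cos 20.1°, sin 20.1°) = (62.7, 7.82). WJ is perpendicular to JD; with |JD| = 18.0 on the right of WJ, D = J + 18.0·(0.344, -0.939) = (68.8, -9.08). So D.x = 68.8.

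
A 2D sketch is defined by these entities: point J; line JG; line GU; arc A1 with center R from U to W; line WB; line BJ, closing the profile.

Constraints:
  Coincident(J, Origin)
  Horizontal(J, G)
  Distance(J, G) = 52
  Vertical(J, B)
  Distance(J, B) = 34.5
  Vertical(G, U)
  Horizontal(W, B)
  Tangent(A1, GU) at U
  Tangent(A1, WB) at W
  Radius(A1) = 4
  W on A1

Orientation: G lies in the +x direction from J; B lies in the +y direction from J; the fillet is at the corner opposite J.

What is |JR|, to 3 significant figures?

56.9

J is at the origin; J and G share the same y with |JG| = 52.0 and G on the +x side, so G = (52.0, 0.00). J and B share the same x with |JB| = 34.5 and B on the +y side, so B = (0.00, 34.5). The virtual corner opposite J is at (52.0, 34.5). Since A1 is tangent to GU there, RU ⟂ GU and since A1 is tangent to WB there, RW ⟂ WB, with radius 4.0, so the center R sits 4.0 in from both sides at R = (48.0, 30.5). Then |JR| = |R − J| = 56.9.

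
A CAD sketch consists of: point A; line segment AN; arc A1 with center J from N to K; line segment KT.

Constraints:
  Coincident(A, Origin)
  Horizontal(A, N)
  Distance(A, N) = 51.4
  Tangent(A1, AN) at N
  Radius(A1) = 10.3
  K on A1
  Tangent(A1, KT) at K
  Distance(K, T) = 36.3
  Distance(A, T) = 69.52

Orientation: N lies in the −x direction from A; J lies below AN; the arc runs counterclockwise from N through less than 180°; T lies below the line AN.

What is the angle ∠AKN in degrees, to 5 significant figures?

41.424°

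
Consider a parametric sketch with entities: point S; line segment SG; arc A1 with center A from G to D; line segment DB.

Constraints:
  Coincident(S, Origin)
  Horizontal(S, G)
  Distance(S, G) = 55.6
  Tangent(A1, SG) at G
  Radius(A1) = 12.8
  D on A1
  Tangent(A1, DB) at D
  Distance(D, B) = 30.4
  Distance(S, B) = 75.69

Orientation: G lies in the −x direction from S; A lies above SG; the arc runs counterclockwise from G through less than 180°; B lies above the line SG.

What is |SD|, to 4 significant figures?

48.75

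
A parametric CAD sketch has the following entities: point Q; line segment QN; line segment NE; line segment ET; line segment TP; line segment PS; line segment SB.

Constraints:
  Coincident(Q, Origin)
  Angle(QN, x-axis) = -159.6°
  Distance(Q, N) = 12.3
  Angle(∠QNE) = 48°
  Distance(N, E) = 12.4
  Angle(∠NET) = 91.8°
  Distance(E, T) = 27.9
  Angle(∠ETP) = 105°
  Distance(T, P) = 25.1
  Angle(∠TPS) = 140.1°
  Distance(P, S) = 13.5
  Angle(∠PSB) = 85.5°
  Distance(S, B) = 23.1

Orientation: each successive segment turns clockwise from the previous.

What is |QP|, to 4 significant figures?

32.19

Q is at the origin; QN runs at -159.6° with length 12.3, so N = (-11.53, -4.287). ∠QNE = 48.0° gives NE at 68.40° from the x-axis; with |NE| = 12.4, E = (-6.964, 7.242). ∠NET = 91.8° gives ET at -19.80° from the x-axis; with |ET| = 27.9, T = (19.29, -2.209). ∠ETP = 105.0° gives TP at -94.80° from the x-axis; with |TP| = 25.1, P = (17.19, -27.22). Then |QP| = |P − Q| = 32.19.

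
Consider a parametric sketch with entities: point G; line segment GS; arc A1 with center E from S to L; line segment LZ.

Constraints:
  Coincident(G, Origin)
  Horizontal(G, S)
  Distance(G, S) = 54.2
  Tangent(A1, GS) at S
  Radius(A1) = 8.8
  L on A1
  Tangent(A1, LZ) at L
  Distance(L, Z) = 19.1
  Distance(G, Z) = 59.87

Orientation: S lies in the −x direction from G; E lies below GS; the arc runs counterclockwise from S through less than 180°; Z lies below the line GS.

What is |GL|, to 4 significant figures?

63.18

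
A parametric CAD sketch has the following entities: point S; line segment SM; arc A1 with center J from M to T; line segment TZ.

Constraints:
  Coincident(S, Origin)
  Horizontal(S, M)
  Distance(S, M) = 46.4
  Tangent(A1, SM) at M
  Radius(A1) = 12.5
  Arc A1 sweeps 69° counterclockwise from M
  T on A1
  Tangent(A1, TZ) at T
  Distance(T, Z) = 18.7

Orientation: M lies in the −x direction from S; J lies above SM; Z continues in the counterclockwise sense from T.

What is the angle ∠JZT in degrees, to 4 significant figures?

33.76°

On A1, M sits at bearing -90° from J; a 69° counterclockwise sweep puts T at bearing -21°, so T = J + 12.5·(cos -21°, sin -21°) = (-34.73, 8.020). The tangent condition forces JT to be normal to TZ, so TZ runs along (−sin -21°, cos -21°); with |TZ| = 18.7, Z = (-28.03, 25.48). Then cos ∠JZT = ZJ·ZT / (|ZJ||ZT|), giving 33.76°.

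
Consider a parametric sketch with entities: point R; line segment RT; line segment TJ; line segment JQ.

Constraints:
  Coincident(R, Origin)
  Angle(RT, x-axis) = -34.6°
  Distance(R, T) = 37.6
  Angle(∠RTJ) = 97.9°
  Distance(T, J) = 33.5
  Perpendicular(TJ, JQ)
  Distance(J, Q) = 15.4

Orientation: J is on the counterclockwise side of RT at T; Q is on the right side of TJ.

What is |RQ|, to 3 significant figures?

65.3

R is at the origin; RT runs at -34.6° with length 37.6, so T = 37.6·(cos -34.6°, sin -34.6°) = (30.9, -21.4). ∠RTJ = 97.9°, so TJ runs at -34.6° + (180° − 97.9°) = 47.5° from the x-axis; with |TJ| = 33.5, J = T + 33.5·(cos 47.5°, sin 47.5°) = (53.6, 3.35). TJ is perpendicular to JQ; with |JQ| = 15.4 on the right of TJ, Q = J + 15.4·(0.737, -0.676) = (64.9, -7.06). Then |RQ| = |Q − R| = 65.3.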